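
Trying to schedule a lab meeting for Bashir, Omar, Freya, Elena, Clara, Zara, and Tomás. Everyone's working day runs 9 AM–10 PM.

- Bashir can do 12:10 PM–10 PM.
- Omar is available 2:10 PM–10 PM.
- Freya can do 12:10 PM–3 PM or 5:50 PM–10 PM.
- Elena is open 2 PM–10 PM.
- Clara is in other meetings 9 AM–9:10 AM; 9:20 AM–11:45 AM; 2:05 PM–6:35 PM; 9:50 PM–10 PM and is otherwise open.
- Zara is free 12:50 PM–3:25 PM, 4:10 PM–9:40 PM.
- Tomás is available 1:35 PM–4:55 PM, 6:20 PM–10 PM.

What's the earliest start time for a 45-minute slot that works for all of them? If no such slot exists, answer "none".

Bashir free: 12:10-22:00.
Omar free: 14:10-22:00.
Freya free: 12:10-15:00, 17:50-22:00.
Elena free: 14:00-22:00.
Clara free: 09:10-09:20, 11:45-14:05, 18:35-21:50 (invert busy blocks within the working day).
Zara free: 12:50-15:25, 16:10-21:40.
Tomás free: 13:35-16:55, 18:20-22:00.
Bashir ∩ Omar: 14:10-22:00.
Bashir ∩ Omar ∩ Freya: 14:10-15:00, 17:50-22:00.
Bashir ∩ Omar ∩ Freya ∩ Elena: 14:10-15:00, 17:50-22:00.
Bashir ∩ Omar ∩ Freya ∩ Elena ∩ Clara: 18:35-21:50.
Bashir ∩ Omar ∩ Freya ∩ Elena ∩ Clara ∩ Zara: 18:35-21:40.
Bashir ∩ Omar ∩ Freya ∩ Elena ∩ Clara ∩ Zara ∩ Tomás: 18:35-21:40.
The first common window of at least 45 minutes is 18:35-21:40, so the earliest start is 18:35.

18:35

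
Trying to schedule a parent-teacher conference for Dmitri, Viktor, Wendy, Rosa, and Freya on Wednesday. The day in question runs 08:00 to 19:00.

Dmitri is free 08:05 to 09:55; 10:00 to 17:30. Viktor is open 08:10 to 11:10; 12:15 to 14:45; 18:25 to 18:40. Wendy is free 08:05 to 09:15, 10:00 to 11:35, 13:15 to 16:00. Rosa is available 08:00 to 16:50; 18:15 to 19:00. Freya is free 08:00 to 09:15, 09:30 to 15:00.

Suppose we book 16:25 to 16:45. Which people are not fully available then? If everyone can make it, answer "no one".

Dmitri: free for 16:25-16:45. Viktor: not fully free for 16:25-16:45. Wendy: not fully free for 16:25-16:45. Rosa: free for 16:25-16:45. Freya: not fully free for 16:25-16:45.

Freya, Viktor, Wendy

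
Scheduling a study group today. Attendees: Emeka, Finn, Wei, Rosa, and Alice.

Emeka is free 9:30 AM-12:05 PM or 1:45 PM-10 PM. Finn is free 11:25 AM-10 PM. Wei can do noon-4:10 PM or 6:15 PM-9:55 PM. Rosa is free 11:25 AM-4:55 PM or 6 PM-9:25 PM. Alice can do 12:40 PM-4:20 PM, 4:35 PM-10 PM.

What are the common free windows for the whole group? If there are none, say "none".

Emeka ∩ Finn: 11:25-12:05, 13:45-22:00.
Emeka ∩ Finn ∩ Wei: 12:00-12:05, 13:45-16:10, 18:15-21:55.
Emeka ∩ Finn ∩ Wei ∩ Rosa: 12:00-12:05, 13:45-16:10, 18:15-21:25.
Emeka ∩ Finn ∩ Wei ∩ Rosa ∩ Alice: 13:45-16:10, 18:15-21:25.

13:45-16:10, 18:15-21:25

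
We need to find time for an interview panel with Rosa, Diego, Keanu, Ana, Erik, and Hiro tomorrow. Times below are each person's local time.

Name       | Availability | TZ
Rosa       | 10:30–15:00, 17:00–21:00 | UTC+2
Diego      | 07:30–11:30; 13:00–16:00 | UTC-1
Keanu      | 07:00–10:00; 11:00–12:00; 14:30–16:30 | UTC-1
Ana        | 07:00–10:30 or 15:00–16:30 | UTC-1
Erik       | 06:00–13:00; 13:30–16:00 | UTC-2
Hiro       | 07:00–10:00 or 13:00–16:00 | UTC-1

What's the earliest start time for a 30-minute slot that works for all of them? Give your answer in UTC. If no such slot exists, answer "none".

08:30

Rosa in UTC: 08:30-13:00, 15:00-19:00 (subtract 2h to convert from UTC+2).
Diego in UTC: 08:30-12:30, 14:00-17:00 (add 1h to convert from UTC-1).
Keanu in UTC: 08:00-11:00, 12:00-13:00, 15:30-17:30 (add 1h to convert from UTC-1).
Ana in UTC: 08:00-11:30, 16:00-17:30 (add 1h to convert from UTC-1).
Erik in UTC: 08:00-15:00, 15:30-18:00 (add 2h to convert from UTC-2).
Hiro in UTC: 08:00-11:00, 14:00-17:00 (add 1h to convert from UTC-1).
Rosa ∩ Diego: 08:30-12:30, 15:00-17:00.
Rosa ∩ Diego ∩ Keanu: 08:30-11:00, 12:00-12:30, 15:30-17:00.
Rosa ∩ Diego ∩ Keanu ∩ Ana: 08:30-11:00, 16:00-17:00.
Rosa ∩ Diego ∩ Keanu ∩ Ana ∩ Erik: 08:30-11:00, 16:00-17:00.
Rosa ∩ Diego ∩ Keanu ∩ Ana ∩ Erik ∩ Hiro: 08:30-11:00, 16:00-17:00.
The first common window of at least 30 minutes is 08:30-11:00, so the earliest start is 08:30.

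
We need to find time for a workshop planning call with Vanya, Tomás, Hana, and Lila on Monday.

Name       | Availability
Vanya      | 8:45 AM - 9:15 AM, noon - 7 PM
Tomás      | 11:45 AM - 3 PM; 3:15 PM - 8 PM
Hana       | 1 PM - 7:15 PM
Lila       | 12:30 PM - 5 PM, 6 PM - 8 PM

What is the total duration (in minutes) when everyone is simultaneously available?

285

Vanya ∩ Tomás: 12:00-15:00, 15:15-19:00.
Vanya ∩ Tomás ∩ Hana: 13:00-15:00, 15:15-19:00.
Vanya ∩ Tomás ∩ Hana ∩ Lila: 13:00-15:00, 15:15-17:00, 18:00-19:00.
Summing the common windows: 120 + 105 + 60 = 285 minutes.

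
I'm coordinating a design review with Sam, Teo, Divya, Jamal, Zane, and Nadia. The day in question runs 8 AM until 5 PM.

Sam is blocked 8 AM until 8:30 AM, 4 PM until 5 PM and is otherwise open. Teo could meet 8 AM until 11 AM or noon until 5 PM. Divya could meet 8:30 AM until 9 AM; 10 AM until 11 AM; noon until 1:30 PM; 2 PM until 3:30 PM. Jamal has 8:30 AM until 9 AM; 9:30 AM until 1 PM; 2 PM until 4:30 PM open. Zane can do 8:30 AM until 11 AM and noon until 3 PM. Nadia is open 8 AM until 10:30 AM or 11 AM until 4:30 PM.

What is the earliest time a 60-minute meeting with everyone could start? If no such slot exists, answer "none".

Sam free: 08:30-16:00 (invert busy blocks within the working day).
Teo free: 08:00-11:00, 12:00-17:00.
Divya free: 08:30-09:00, 10:00-11:00, 12:00-13:30, 14:00-15:30.
Jamal free: 08:30-09:00, 09:30-13:00, 14:00-16:30.
Zane free: 08:30-11:00, 12:00-15:00.
Nadia free: 08:00-10:30, 11:00-16:30.
Sam ∩ Teo: 08:30-11:00, 12:00-16:00.
Sam ∩ Teo ∩ Divya: 08:30-09:00, 10:00-11:00, 12:00-13:30, 14:00-15:30.
Sam ∩ Teo ∩ Divya ∩ Jamal: 08:30-09:00, 10:00-11:00, 12:00-13:00, 14:00-15:30.
Sam ∩ Teo ∩ Divya ∩ Jamal ∩ Zane: 08:30-09:00, 10:00-11:00, 12:00-13:00, 14:00-15:00.
Sam ∩ Teo ∩ Divya ∩ Jamal ∩ Zane ∩ Nadia: 08:30-09:00, 10:00-10:30, 12:00-13:00, 14:00-15:00.
Those are the intersection windows.
The first common window of at least 60 minutes is 12:00-13:00, so the earliest start is 12:00.

12:00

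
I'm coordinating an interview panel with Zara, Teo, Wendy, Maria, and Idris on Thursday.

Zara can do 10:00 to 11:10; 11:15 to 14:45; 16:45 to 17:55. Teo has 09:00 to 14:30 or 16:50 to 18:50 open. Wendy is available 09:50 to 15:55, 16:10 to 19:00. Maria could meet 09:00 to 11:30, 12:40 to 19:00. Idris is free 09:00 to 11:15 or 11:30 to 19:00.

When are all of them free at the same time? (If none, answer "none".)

10:00-11:10, 12:40-14:30, 16:50-17:55

Zara ∩ Teo: 10:00-11:10, 11:15-14:30, 16:50-17:55.
Zara ∩ Teo ∩ Wendy: 10:00-11:10, 11:15-14:30, 16:50-17:55.
Zara ∩ Teo ∩ Wendy ∩ Maria: 10:00-11:10, 11:15-11:30, 12:40-14:30, 16:50-17:55.
Zara ∩ Teo ∩ Wendy ∩ Maria ∩ Idris: 10:00-11:10, 12:40-14:30, 16:50-17:55.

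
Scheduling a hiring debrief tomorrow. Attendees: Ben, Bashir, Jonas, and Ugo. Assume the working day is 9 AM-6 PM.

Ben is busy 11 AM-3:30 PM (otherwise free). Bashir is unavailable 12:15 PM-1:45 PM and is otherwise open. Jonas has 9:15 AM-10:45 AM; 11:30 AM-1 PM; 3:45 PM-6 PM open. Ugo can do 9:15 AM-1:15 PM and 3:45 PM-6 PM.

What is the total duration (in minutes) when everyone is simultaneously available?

225

Ben free: 09:00-11:00, 15:30-18:00 (invert busy blocks within the working day).
Bashir free: 09:00-12:15, 13:45-18:00 (invert busy blocks within the working day).
Jonas free: 09:15-10:45, 11:30-13:00, 15:45-18:00.
Ugo free: 09:15-13:15, 15:45-18:00.
Ben ∩ Bashir: 09:00-11:00, 15:30-18:00.
Ben ∩ Bashir ∩ Jonas: 09:15-10:45, 15:45-18:00.
Ben ∩ Bashir ∩ Jonas ∩ Ugo: 09:15-10:45, 15:45-18:00.
Summing the common windows: 90 + 135 = 225 minutes.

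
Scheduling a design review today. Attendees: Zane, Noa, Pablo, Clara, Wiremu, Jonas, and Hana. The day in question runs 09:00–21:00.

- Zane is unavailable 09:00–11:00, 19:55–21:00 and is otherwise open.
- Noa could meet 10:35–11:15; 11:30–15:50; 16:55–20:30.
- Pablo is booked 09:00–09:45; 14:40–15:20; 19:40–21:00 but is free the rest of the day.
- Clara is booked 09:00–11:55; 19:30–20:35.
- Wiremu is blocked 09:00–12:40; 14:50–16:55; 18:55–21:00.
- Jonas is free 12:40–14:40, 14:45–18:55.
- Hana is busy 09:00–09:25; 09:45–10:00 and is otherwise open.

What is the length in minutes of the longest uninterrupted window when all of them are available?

Zane free: 11:00-19:55 (invert busy blocks within the working day).
Noa free: 10:35-11:15, 11:30-15:50, 16:55-20:30.
Pablo free: 09:45-14:40, 15:20-19:40 (invert busy blocks within the working day).
Clara free: 11:55-19:30, 20:35-21:00 (invert busy blocks within the working day).
Wiremu free: 12:40-14:50, 16:55-18:55 (invert busy blocks within the working day).
Jonas free: 12:40-14:40, 14:45-18:55.
Hana free: 09:25-09:45, 10:00-21:00 (invert busy blocks within the working day).
Zane ∩ Noa: 11:00-11:15, 11:30-15:50, 16:55-19:55.
Zane ∩ Noa ∩ Pablo: 11:00-11:15, 11:30-14:40, 15:20-15:50, 16:55-19:40.
Zane ∩ Noa ∩ Pablo ∩ Clara: 11:55-14:40, 15:20-15:50, 16:55-19:30.
Zane ∩ Noa ∩ Pablo ∩ Clara ∩ Wiremu: 12:40-14:40, 16:55-18:55.
Zane ∩ Noa ∩ Pablo ∩ Clara ∩ Wiremu ∩ Jonas: 12:40-14:40, 16:55-18:55.
Zane ∩ Noa ∩ Pablo ∩ Clara ∩ Wiremu ∩ Jonas ∩ Hana: 12:40-14:40, 16:55-18:55.
Those are the intersection windows.
The longest is 12:40-14:40 at 120 minutes.

120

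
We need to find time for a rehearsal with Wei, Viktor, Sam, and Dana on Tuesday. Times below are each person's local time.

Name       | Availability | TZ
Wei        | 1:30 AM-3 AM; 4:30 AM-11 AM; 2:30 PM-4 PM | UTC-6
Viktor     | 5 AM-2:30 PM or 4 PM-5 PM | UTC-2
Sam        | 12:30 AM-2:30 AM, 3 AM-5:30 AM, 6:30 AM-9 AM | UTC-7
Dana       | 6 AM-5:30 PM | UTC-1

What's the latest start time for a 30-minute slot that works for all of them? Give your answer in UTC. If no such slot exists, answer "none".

Wei in UTC: 07:30-09:00, 10:30-17:00, 20:30-22:00 (add 6h to convert from UTC-6).
Viktor in UTC: 07:00-16:30, 18:00-19:00 (add 2h to convert from UTC-2).
Sam in UTC: 07:30-09:30, 10:00-12:30, 13:30-16:00 (add 7h to convert from UTC-7).
Dana in UTC: 07:00-18:30 (add 1h to convert from UTC-1).
Wei ∩ Viktor: 07:30-09:00, 10:30-16:30.
Wei ∩ Viktor ∩ Sam: 07:30-09:00, 10:30-12:30, 13:30-16:00.
Wei ∩ Viktor ∩ Sam ∩ Dana: 07:30-09:00, 10:30-12:30, 13:30-16:00.
The last common window of at least 30 minutes is 13:30-16:00; a 30-minute meeting can start as late as 15:30 and still end by 16:00.

15:30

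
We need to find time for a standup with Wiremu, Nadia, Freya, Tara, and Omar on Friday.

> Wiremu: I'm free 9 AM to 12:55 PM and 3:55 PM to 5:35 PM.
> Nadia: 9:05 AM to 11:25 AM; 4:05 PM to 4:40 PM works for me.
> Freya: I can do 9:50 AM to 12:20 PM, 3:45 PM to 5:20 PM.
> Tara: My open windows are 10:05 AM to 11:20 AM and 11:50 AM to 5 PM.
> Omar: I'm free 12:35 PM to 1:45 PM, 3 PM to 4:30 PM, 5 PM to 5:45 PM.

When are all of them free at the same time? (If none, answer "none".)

16:05-16:30

Wiremu ∩ Nadia: 09:05-11:25, 16:05-16:40.
Wiremu ∩ Nadia ∩ Freya: 09:50-11:25, 16:05-16:40.
Wiremu ∩ Nadia ∩ Freya ∩ Tara: 10:05-11:20, 16:05-16:40.
Wiremu ∩ Nadia ∩ Freya ∩ Tara ∩ Omar: 16:05-16:30.
So the common availability across everyone is 16:05-16:30.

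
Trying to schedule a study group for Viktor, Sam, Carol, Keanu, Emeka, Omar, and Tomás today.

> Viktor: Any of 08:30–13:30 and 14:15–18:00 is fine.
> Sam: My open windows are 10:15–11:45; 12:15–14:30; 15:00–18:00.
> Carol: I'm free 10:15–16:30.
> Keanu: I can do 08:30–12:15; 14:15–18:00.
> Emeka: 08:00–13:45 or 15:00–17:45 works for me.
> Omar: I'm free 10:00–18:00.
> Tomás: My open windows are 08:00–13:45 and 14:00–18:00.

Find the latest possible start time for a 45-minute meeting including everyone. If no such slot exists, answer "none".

Viktor ∩ Sam: 10:15-11:45, 12:15-13:30, 14:15-14:30, 15:00-18:00.
Viktor ∩ Sam ∩ Carol: 10:15-11:45, 12:15-13:30, 14:15-14:30, 15:00-16:30.
Viktor ∩ Sam ∩ Carol ∩ Keanu: 10:15-11:45, 14:15-14:30, 15:00-16:30.
Viktor ∩ Sam ∩ Carol ∩ Keanu ∩ Emeka: 10:15-11:45, 15:00-16:30.
Viktor ∩ Sam ∩ Carol ∩ Keanu ∩ Emeka ∩ Omar: 10:15-11:45, 15:00-16:30.
Viktor ∩ Sam ∩ Carol ∩ Keanu ∩ Emeka ∩ Omar ∩ Tomás: 10:15-11:45, 15:00-16:30.
So the common availability across everyone is 10:15-11:45, 15:00-16:30.
The last common window of at least 45 minutes is 15:00-16:30; a 45-minute meeting can start as late as 15:45 and still end by 16:30.

15:45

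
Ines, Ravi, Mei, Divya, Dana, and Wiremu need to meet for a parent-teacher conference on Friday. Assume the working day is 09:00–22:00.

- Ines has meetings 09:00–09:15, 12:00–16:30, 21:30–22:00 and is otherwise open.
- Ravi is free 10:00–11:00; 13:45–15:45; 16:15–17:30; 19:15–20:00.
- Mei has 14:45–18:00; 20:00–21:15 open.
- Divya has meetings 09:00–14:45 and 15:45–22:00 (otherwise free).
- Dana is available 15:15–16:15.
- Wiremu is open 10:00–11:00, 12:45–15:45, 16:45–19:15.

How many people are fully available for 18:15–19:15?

Ines free: 09:15-12:00, 16:30-21:30 (invert busy blocks within the working day).
Ravi free: 10:00-11:00, 13:45-15:45, 16:15-17:30, 19:15-20:00.
Mei free: 14:45-18:00, 20:00-21:15.
Divya free: 14:45-15:45 (invert busy blocks within the working day).
Dana free: 15:15-16:15.
Wiremu free: 10:00-11:00, 12:45-15:45, 16:45-19:15.
Ines and Wiremu can make the full 18:15-19:15 slot — that's 2.

2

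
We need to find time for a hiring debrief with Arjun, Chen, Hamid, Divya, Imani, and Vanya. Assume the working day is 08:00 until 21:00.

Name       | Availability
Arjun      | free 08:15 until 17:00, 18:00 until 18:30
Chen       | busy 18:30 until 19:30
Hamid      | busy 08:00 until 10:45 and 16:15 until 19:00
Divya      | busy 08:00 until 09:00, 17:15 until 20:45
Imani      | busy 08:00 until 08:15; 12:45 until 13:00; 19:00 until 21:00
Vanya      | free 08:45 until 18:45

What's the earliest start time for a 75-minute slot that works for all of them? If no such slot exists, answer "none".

10:45

Arjun free: 08:15-17:00, 18:00-18:30.
Chen free: 08:00-18:30, 19:30-21:00 (invert busy blocks within the working day).
Hamid free: 10:45-16:15, 19:00-21:00 (invert busy blocks within the working day).
Divya free: 09:00-17:15, 20:45-21:00 (invert busy blocks within the working day).
Imani free: 08:15-12:45, 13:00-19:00 (invert busy blocks within the working day).
Vanya free: 08:45-18:45.
Arjun ∩ Chen: 08:15-17:00, 18:00-18:30.
Arjun ∩ Chen ∩ Hamid: 10:45-16:15.
Arjun ∩ Chen ∩ Hamid ∩ Divya: 10:45-16:15.
Arjun ∩ Chen ∩ Hamid ∩ Divya ∩ Imani: 10:45-12:45, 13:00-16:15.
Arjun ∩ Chen ∩ Hamid ∩ Divya ∩ Imani ∩ Vanya: 10:45-12:45, 13:00-16:15.
The first common window of at least 75 minutes is 10:45-12:45, so the earliest start is 10:45.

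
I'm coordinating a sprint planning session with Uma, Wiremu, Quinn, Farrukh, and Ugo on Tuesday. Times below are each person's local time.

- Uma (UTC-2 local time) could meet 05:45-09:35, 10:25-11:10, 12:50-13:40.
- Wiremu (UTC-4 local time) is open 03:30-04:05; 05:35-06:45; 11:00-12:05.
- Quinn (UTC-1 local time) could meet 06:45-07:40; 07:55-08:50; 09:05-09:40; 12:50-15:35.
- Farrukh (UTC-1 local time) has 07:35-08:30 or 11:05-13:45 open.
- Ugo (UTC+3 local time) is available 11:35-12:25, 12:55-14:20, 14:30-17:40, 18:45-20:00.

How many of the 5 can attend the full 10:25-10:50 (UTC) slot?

2

Uma in UTC: 07:45-11:35, 12:25-13:10, 14:50-15:40 (add 2h to convert from UTC-2).
Wiremu in UTC: 07:30-08:05, 09:35-10:45, 15:00-16:05 (add 4h to convert from UTC-4).
Quinn in UTC: 07:45-08:40, 08:55-09:50, 10:05-10:40, 13:50-16:35 (add 1h to convert from UTC-1).
Farrukh in UTC: 08:35-09:30, 12:05-14:45 (add 1h to convert from UTC-1).
Ugo in UTC: 08:35-09:25, 09:55-11:20, 11:30-14:40, 15:45-17:00 (subtract 3h to convert from UTC+3).
Uma and Ugo can make the full 10:25-10:50 slot — that's 2.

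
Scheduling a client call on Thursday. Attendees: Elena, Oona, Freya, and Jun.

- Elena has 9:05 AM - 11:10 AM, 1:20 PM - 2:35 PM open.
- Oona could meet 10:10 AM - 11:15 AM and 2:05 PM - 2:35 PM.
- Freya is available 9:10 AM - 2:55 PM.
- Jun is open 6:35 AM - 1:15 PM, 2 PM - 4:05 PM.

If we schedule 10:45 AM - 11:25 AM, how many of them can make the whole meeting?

2

Freya and Jun can make the full 10:45-11:25 slot — that's 2.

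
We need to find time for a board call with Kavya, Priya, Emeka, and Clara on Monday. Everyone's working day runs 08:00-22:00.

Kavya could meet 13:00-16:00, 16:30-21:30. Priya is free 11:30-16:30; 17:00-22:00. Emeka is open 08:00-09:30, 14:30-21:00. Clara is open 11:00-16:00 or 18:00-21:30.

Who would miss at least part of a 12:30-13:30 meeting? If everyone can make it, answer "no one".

Kavya: not fully free for 12:30-13:30. Priya: free for 12:30-13:30. Emeka: not fully free for 12:30-13:30. Clara: free for 12:30-13:30.

Emeka, Kavya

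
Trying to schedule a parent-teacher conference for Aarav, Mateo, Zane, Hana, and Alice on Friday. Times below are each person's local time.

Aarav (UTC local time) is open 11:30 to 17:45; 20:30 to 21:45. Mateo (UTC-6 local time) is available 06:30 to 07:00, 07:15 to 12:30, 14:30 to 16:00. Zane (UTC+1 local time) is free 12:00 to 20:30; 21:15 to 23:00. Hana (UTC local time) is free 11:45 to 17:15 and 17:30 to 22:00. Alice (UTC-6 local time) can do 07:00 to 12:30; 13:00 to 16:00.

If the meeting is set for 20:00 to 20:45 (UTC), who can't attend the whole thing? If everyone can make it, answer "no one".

Aarav in UTC: 11:30-17:45, 20:30-21:45.
Mateo in UTC: 12:30-13:00, 13:15-18:30, 20:30-22:00 (add 6h to convert from UTC-6).
Zane in UTC: 11:00-19:30, 20:15-22:00 (subtract 1h to convert from UTC+1).
Hana in UTC: 11:45-17:15, 17:30-22:00.
Alice in UTC: 13:00-18:30, 19:00-22:00 (add 6h to convert from UTC-6).
Aarav: not fully free for 20:00-20:45. Mateo: not fully free for 20:00-20:45. Zane: not fully free for 20:00-20:45. Hana: free for 20:00-20:45. Alice: free for 20:00-20:45.

Aarav, Mateo, Zane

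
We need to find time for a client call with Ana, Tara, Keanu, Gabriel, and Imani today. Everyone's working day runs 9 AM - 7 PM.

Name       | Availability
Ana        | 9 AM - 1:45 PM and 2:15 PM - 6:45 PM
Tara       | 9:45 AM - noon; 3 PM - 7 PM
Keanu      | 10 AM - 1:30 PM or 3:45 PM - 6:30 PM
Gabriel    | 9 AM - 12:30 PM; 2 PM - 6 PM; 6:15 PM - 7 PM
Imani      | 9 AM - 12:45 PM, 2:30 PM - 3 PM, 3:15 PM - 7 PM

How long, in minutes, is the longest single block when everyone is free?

Ana ∩ Tara: 09:45-12:00, 15:00-18:45.
Ana ∩ Tara ∩ Keanu: 10:00-12:00, 15:45-18:30.
Ana ∩ Tara ∩ Keanu ∩ Gabriel: 10:00-12:00, 15:45-18:00, 18:15-18:30.
Ana ∩ Tara ∩ Keanu ∩ Gabriel ∩ Imani: 10:00-12:00, 15:45-18:00, 18:15-18:30.
So the common availability across everyone is 10:00-12:00, 15:45-18:00, 18:15-18:30.
The longest is 15:45-18:00 at 135 minutes.

135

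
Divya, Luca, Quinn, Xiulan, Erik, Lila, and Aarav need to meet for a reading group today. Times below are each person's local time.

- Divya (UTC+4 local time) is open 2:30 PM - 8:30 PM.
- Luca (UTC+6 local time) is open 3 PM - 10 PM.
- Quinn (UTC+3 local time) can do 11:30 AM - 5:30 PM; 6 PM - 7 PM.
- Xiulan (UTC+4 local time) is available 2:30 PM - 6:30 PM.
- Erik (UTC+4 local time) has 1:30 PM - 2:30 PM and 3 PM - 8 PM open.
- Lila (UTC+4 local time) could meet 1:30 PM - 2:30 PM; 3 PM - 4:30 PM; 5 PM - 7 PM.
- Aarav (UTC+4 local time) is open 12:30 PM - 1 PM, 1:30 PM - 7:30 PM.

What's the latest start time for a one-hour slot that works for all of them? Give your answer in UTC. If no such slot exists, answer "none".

Divya in UTC: 10:30-16:30 (subtract 4h to convert from UTC+4).
Luca in UTC: 09:00-16:00 (subtract 6h to convert from UTC+6).
Quinn in UTC: 08:30-14:30, 15:00-16:00 (subtract 3h to convert from UTC+3).
Xiulan in UTC: 10:30-14:30 (subtract 4h to convert from UTC+4).
Erik in UTC: 09:30-10:30, 11:00-16:00 (subtract 4h to convert from UTC+4).
Lila in UTC: 09:30-10:30, 11:00-12:30, 13:00-15:00 (subtract 4h to convert from UTC+4).
Aarav in UTC: 08:30-09:00, 09:30-15:30 (subtract 4h to convert from UTC+4).
Divya ∩ Luca: 10:30-16:00.
Divya ∩ Luca ∩ Quinn: 10:30-14:30, 15:00-16:00.
Divya ∩ Luca ∩ Quinn ∩ Xiulan: 10:30-14:30.
Divya ∩ Luca ∩ Quinn ∩ Xiulan ∩ Erik: 11:00-14:30.
Divya ∩ Luca ∩ Quinn ∩ Xiulan ∩ Erik ∩ Lila: 11:00-12:30, 13:00-14:30.
Divya ∩ Luca ∩ Quinn ∩ Xiulan ∩ Erik ∩ Lila ∩ Aarav: 11:00-12:30, 13:00-14:30.
So the common availability across everyone is 11:00-12:30, 13:00-14:30.
The last common window of at least 60 minutes is 13:00-14:30; a 60-minute meeting can start as late as 13:30 and still end by 14:30.

13:30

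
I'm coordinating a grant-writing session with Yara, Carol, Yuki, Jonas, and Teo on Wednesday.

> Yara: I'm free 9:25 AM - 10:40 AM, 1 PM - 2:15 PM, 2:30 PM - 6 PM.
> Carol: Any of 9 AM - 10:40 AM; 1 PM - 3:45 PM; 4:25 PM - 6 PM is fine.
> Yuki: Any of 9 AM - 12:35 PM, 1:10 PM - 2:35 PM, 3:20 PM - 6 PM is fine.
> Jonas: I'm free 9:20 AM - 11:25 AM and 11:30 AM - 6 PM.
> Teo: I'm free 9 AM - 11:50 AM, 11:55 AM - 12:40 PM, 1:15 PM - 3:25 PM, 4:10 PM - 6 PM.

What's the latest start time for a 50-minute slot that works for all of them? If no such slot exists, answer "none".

17:10

Yara ∩ Carol: 09:25-10:40, 13:00-14:15, 14:30-15:45, 16:25-18:00.
Yara ∩ Carol ∩ Yuki: 09:25-10:40, 13:10-14:15, 14:30-14:35, 15:20-15:45, 16:25-18:00.
Yara ∩ Carol ∩ Yuki ∩ Jonas: 09:25-10:40, 13:10-14:15, 14:30-14:35, 15:20-15:45, 16:25-18:00.
Yara ∩ Carol ∩ Yuki ∩ Jonas ∩ Teo: 09:25-10:40, 13:15-14:15, 14:30-14:35, 15:20-15:25, 16:25-18:00.
Those are the intersection windows.
The last common window of at least 50 minutes is 16:25-18:00; a 50-minute meeting can start as late as 17:10 and still end by 18:00.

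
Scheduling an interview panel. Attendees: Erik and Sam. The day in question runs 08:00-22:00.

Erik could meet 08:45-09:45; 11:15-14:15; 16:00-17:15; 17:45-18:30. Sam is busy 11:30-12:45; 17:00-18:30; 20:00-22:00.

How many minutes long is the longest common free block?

Erik free: 08:45-09:45, 11:15-14:15, 16:00-17:15, 17:45-18:30.
Sam free: 08:00-11:30, 12:45-17:00, 18:30-20:00 (invert busy blocks within the working day).
Erik ∩ Sam: 08:45-09:45, 11:15-11:30, 12:45-14:15, 16:00-17:00.
So the common availability across everyone is 08:45-09:45, 11:15-11:30, 12:45-14:15, 16:00-17:00.
The longest is 12:45-14:15 at 90 minutes.

90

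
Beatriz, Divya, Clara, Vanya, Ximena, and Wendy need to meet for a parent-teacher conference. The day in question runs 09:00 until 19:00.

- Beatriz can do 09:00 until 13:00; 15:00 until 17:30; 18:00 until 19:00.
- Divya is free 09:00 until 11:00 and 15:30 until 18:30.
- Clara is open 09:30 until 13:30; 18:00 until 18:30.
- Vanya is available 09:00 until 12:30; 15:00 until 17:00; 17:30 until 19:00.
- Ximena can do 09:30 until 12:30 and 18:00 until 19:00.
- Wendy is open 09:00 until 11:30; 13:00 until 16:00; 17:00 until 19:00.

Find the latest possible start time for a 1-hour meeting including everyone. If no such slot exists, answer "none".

10:00

Beatriz ∩ Divya: 09:00-11:00, 15:30-17:30, 18:00-18:30.
Beatriz ∩ Divya ∩ Clara: 09:30-11:00, 18:00-18:30.
Beatriz ∩ Divya ∩ Clara ∩ Vanya: 09:30-11:00, 18:00-18:30.
Beatriz ∩ Divya ∩ Clara ∩ Vanya ∩ Ximena: 09:30-11:00, 18:00-18:30.
Beatriz ∩ Divya ∩ Clara ∩ Vanya ∩ Ximena ∩ Wendy: 09:30-11:00, 18:00-18:30.
The last common window of at least 60 minutes is 09:30-11:00; a 60-minute meeting can start as late as 10:00 and still end by 11:00.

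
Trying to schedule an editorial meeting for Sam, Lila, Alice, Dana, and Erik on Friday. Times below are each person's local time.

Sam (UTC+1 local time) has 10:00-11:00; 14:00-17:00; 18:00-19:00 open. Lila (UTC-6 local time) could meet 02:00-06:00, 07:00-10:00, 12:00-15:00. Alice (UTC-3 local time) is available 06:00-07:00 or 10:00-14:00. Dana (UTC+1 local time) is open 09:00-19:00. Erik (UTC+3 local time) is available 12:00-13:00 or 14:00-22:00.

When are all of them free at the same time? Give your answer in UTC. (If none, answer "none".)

Sam in UTC: 09:00-10:00, 13:00-16:00, 17:00-18:00 (subtract 1h to convert from UTC+1).
Lila in UTC: 08:00-12:00, 13:00-16:00, 18:00-21:00 (add 6h to convert from UTC-6).
Alice in UTC: 09:00-10:00, 13:00-17:00 (add 3h to convert from UTC-3).
Dana in UTC: 08:00-18:00 (subtract 1h to convert from UTC+1).
Erik in UTC: 09:00-10:00, 11:00-19:00 (subtract 3h to convert from UTC+3).
Sam ∩ Lila: 09:00-10:00, 13:00-16:00.
Sam ∩ Lila ∩ Alice: 09:00-10:00, 13:00-16:00.
Sam ∩ Lila ∩ Alice ∩ Dana: 09:00-10:00, 13:00-16:00.
Sam ∩ Lila ∩ Alice ∩ Dana ∩ Erik: 09:00-10:00, 13:00-16:00.

09:00-10:00, 13:00-16:00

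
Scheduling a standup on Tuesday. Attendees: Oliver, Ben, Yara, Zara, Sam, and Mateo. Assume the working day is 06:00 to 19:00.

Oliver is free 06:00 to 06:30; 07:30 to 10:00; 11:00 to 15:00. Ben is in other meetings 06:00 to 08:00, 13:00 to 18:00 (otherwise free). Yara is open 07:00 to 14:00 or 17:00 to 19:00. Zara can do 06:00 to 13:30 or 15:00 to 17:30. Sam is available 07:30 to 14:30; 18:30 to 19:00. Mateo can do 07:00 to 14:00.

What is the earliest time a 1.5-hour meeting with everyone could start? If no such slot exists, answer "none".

08:00

Oliver free: 06:00-06:30, 07:30-10:00, 11:00-15:00.
Ben free: 08:00-13:00, 18:00-19:00 (invert busy blocks within the working day).
Yara free: 07:00-14:00, 17:00-19:00.
Zara free: 06:00-13:30, 15:00-17:30.
Sam free: 07:30-14:30, 18:30-19:00.
Mateo free: 07:00-14:00.
Oliver ∩ Ben: 08:00-10:00, 11:00-13:00.
Oliver ∩ Ben ∩ Yara: 08:00-10:00, 11:00-13:00.
Oliver ∩ Ben ∩ Yara ∩ Zara: 08:00-10:00, 11:00-13:00.
Oliver ∩ Ben ∩ Yara ∩ Zara ∩ Sam: 08:00-10:00, 11:00-13:00.
Oliver ∩ Ben ∩ Yara ∩ Zara ∩ Sam ∩ Mateo: 08:00-10:00, 11:00-13:00.
The first common window of at least 90 minutes is 08:00-10:00, so the earliest start is 08:00.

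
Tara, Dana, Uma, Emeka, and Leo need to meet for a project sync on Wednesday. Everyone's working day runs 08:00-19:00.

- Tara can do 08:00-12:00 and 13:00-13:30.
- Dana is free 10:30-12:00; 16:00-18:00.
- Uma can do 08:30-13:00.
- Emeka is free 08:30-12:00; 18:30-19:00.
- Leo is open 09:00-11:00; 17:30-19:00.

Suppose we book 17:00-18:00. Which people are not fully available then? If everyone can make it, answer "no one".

Emeka, Leo, Tara, Uma

Tara: not fully free for 17:00-18:00. Dana: free for 17:00-18:00. Uma: not fully free for 17:00-18:00. Emeka: not fully free for 17:00-18:00. Leo: not fully free for 17:00-18:00.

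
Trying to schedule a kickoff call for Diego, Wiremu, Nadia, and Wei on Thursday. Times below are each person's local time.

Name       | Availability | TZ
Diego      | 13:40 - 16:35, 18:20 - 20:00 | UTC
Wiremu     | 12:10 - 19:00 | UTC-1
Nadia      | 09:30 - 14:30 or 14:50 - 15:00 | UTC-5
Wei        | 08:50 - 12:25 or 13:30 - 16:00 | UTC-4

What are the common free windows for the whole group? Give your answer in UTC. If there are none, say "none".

14:30-16:25, 18:20-19:30, 19:50-20:00

Diego in UTC: 13:40-16:35, 18:20-20:00.
Wiremu in UTC: 13:10-20:00 (add 1h to convert from UTC-1).
Nadia in UTC: 14:30-19:30, 19:50-20:00 (add 5h to convert from UTC-5).
Wei in UTC: 12:50-16:25, 17:30-20:00 (add 4h to convert from UTC-4).
Diego ∩ Wiremu: 13:40-16:35, 18:20-20:00.
Diego ∩ Wiremu ∩ Nadia: 14:30-16:35, 18:20-19:30, 19:50-20:00.
Diego ∩ Wiremu ∩ Nadia ∩ Wei: 14:30-16:25, 18:20-19:30, 19:50-20:00.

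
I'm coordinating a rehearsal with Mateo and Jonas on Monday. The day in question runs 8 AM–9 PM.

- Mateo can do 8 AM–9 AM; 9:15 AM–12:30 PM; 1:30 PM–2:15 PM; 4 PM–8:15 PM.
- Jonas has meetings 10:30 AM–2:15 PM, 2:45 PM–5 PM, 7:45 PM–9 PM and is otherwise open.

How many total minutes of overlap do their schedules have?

300

Mateo free: 08:00-09:00, 09:15-12:30, 13:30-14:15, 16:00-20:15.
Jonas free: 08:00-10:30, 14:15-14:45, 17:00-19:45 (invert busy blocks within the working day).
Mateo ∩ Jonas: 08:00-09:00, 09:15-10:30, 17:00-19:45.
Summing the common windows: 60 + 75 + 165 = 300 minutes.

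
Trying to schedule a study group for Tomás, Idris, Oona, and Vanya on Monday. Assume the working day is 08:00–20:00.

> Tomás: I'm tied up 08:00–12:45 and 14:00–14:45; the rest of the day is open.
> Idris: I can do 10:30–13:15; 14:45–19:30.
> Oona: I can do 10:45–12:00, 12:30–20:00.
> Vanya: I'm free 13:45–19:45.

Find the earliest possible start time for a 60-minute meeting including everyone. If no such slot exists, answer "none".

Tomás free: 12:45-14:00, 14:45-20:00 (invert busy blocks within the working day).
Idris free: 10:30-13:15, 14:45-19:30.
Oona free: 10:45-12:00, 12:30-20:00.
Vanya free: 13:45-19:45.
Tomás ∩ Idris: 12:45-13:15, 14:45-19:30.
Tomás ∩ Idris ∩ Oona: 12:45-13:15, 14:45-19:30.
Tomás ∩ Idris ∩ Oona ∩ Vanya: 14:45-19:30.
Those are the intersection windows.
The first common window of at least 60 minutes is 14:45-19:30, so the earliest start is 14:45.

14:45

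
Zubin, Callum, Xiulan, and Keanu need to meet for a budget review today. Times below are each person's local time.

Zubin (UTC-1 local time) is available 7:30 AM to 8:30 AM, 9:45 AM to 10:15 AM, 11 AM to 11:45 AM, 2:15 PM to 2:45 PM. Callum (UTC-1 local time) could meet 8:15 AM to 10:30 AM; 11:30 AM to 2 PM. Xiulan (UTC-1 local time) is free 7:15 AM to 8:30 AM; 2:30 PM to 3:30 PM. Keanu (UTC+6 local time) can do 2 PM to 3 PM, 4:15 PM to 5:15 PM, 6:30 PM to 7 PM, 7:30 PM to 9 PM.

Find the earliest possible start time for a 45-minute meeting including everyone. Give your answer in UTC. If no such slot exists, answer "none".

Zubin in UTC: 08:30-09:30, 10:45-11:15, 12:00-12:45, 15:15-15:45 (add 1h to convert from UTC-1).
Callum in UTC: 09:15-11:30, 12:30-15:00 (add 1h to convert from UTC-1).
Xiulan in UTC: 08:15-09:30, 15:30-16:30 (add 1h to convert from UTC-1).
Keanu in UTC: 08:00-09:00, 10:15-11:15, 12:30-13:00, 13:30-15:00 (subtract 6h to convert from UTC+6).
Zubin ∩ Callum: 09:15-09:30, 10:45-11:15, 12:30-12:45.
Zubin ∩ Callum ∩ Xiulan: 09:15-09:30.
Zubin ∩ Callum ∩ Xiulan ∩ Keanu: ∅.
There is no time when everyone is free.
No common window is at least 45 minutes long.

none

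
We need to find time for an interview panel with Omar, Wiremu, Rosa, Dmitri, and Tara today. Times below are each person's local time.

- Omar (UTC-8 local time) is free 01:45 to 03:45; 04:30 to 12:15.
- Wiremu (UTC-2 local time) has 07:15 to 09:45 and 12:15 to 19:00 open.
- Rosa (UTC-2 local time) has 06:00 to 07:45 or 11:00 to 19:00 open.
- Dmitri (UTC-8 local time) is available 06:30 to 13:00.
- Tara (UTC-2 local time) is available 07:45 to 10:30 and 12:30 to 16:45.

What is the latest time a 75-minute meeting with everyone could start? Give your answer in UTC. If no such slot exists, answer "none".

17:30

Omar in UTC: 09:45-11:45, 12:30-20:15 (add 8h to convert from UTC-8).
Wiremu in UTC: 09:15-11:45, 14:15-21:00 (add 2h to convert from UTC-2).
Rosa in UTC: 08:00-09:45, 13:00-21:00 (add 2h to convert from UTC-2).
Dmitri in UTC: 14:30-21:00 (add 8h to convert from UTC-8).
Tara in UTC: 09:45-12:30, 14:30-18:45 (add 2h to convert from UTC-2).
Omar ∩ Wiremu: 09:45-11:45, 14:15-20:15.
Omar ∩ Wiremu ∩ Rosa: 14:15-20:15.
Omar ∩ Wiremu ∩ Rosa ∩ Dmitri: 14:30-20:15.
Omar ∩ Wiremu ∩ Rosa ∩ Dmitri ∩ Tara: 14:30-18:45.
The last common window of at least 75 minutes is 14:30-18:45; a 75-minute meeting can start as late as 17:30 and still end by 18:45.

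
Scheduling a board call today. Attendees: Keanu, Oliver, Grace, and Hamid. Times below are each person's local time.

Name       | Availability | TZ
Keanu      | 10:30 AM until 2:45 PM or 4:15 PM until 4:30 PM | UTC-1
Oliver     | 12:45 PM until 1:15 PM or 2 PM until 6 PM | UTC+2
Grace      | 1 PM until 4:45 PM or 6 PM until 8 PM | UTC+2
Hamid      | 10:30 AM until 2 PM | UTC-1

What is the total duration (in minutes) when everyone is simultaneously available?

165

Keanu in UTC: 11:30-15:45, 17:15-17:30 (add 1h to convert from UTC-1).
Oliver in UTC: 10:45-11:15, 12:00-16:00 (subtract 2h to convert from UTC+2).
Grace in UTC: 11:00-14:45, 16:00-18:00 (subtract 2h to convert from UTC+2).
Hamid in UTC: 11:30-15:00 (add 1h to convert from UTC-1).
Keanu ∩ Oliver: 12:00-15:45.
Keanu ∩ Oliver ∩ Grace: 12:00-14:45.
Keanu ∩ Oliver ∩ Grace ∩ Hamid: 12:00-14:45.
That's a single block of 165 minutes.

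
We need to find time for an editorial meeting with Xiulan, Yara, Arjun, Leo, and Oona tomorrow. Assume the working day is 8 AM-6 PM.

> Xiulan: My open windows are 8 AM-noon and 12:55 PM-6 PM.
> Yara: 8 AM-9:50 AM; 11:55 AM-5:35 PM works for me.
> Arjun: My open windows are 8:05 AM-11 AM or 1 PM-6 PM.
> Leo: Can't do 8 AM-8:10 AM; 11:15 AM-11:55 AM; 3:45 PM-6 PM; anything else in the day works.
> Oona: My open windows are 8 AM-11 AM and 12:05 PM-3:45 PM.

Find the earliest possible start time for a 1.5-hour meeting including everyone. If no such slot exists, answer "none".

08:10

Xiulan free: 08:00-12:00, 12:55-18:00.
Yara free: 08:00-09:50, 11:55-17:35.
Arjun free: 08:05-11:00, 13:00-18:00.
Leo free: 08:10-11:15, 11:55-15:45 (invert busy blocks within the working day).
Oona free: 08:00-11:00, 12:05-15:45.
Xiulan ∩ Yara: 08:00-09:50, 11:55-12:00, 12:55-17:35.
Xiulan ∩ Yara ∩ Arjun: 08:05-09:50, 13:00-17:35.
Xiulan ∩ Yara ∩ Arjun ∩ Leo: 08:10-09:50, 13:00-15:45.
Xiulan ∩ Yara ∩ Arjun ∩ Leo ∩ Oona: 08:10-09:50, 13:00-15:45.
So the common availability across everyone is 08:10-09:50, 13:00-15:45.
The first common window of at least 90 minutes is 08:10-09:50, so the earliest start is 08:10.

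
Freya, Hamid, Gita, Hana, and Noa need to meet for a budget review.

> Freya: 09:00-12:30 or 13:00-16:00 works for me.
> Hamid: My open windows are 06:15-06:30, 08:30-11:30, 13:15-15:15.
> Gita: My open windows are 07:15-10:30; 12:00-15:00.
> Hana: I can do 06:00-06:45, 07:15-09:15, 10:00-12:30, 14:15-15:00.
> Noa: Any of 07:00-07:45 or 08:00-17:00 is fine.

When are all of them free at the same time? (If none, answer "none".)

09:00-09:15, 10:00-10:30, 14:15-15:00

Freya ∩ Hamid: 09:00-11:30, 13:15-15:15.
Freya ∩ Hamid ∩ Gita: 09:00-10:30, 13:15-15:00.
Freya ∩ Hamid ∩ Gita ∩ Hana: 09:00-09:15, 10:00-10:30, 14:15-15:00.
Freya ∩ Hamid ∩ Gita ∩ Hana ∩ Noa: 09:00-09:15, 10:00-10:30, 14:15-15:00.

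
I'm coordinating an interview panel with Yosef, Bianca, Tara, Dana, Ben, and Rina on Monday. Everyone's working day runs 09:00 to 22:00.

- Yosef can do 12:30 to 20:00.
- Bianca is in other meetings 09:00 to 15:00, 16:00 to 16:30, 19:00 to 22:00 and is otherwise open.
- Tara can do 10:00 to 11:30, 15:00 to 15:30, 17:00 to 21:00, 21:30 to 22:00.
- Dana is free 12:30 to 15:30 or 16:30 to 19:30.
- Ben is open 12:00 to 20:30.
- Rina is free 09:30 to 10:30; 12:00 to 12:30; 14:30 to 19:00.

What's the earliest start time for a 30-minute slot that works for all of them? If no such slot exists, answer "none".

15:00

Yosef free: 12:30-20:00.
Bianca free: 15:00-16:00, 16:30-19:00 (invert busy blocks within the working day).
Tara free: 10:00-11:30, 15:00-15:30, 17:00-21:00, 21:30-22:00.
Dana free: 12:30-15:30, 16:30-19:30.
Ben free: 12:00-20:30.
Rina free: 09:30-10:30, 12:00-12:30, 14:30-19:00.
Yosef ∩ Bianca: 15:00-16:00, 16:30-19:00.
Yosef ∩ Bianca ∩ Tara: 15:00-15:30, 17:00-19:00.
Yosef ∩ Bianca ∩ Tara ∩ Dana: 15:00-15:30, 17:00-19:00.
Yosef ∩ Bianca ∩ Tara ∩ Dana ∩ Ben: 15:00-15:30, 17:00-19:00.
Yosef ∩ Bianca ∩ Tara ∩ Dana ∩ Ben ∩ Rina: 15:00-15:30, 17:00-19:00.
The first common window of at least 30 minutes is 15:00-15:30, so the earliest start is 15:00.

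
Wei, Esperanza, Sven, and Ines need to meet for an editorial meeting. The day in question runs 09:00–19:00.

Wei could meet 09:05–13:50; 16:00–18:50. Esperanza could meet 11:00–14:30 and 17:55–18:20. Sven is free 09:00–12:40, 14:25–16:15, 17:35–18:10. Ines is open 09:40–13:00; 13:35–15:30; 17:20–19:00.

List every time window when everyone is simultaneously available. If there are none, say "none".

11:00-12:40, 17:55-18:10

Wei ∩ Esperanza: 11:00-13:50, 17:55-18:20.
Wei ∩ Esperanza ∩ Sven: 11:00-12:40, 17:55-18:10.
Wei ∩ Esperanza ∩ Sven ∩ Ines: 11:00-12:40, 17:55-18:10.
So the common availability across everyone is 11:00-12:40, 17:55-18:10.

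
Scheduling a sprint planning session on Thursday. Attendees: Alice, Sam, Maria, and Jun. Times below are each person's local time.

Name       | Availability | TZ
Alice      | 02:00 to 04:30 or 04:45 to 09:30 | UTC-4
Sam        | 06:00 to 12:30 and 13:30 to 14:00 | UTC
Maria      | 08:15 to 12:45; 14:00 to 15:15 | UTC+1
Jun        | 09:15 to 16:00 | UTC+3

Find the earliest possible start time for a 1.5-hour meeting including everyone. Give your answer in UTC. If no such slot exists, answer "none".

08:45

Alice in UTC: 06:00-08:30, 08:45-13:30 (add 4h to convert from UTC-4).
Sam in UTC: 06:00-12:30, 13:30-14:00.
Maria in UTC: 07:15-11:45, 13:00-14:15 (subtract 1h to convert from UTC+1).
Jun in UTC: 06:15-13:00 (subtract 3h to convert from UTC+3).
Alice ∩ Sam: 06:00-08:30, 08:45-12:30.
Alice ∩ Sam ∩ Maria: 07:15-08:30, 08:45-11:45.
Alice ∩ Sam ∩ Maria ∩ Jun: 07:15-08:30, 08:45-11:45.
Those are the intersection windows.
The first common window of at least 90 minutes is 08:45-11:45, so the earliest start is 08:45.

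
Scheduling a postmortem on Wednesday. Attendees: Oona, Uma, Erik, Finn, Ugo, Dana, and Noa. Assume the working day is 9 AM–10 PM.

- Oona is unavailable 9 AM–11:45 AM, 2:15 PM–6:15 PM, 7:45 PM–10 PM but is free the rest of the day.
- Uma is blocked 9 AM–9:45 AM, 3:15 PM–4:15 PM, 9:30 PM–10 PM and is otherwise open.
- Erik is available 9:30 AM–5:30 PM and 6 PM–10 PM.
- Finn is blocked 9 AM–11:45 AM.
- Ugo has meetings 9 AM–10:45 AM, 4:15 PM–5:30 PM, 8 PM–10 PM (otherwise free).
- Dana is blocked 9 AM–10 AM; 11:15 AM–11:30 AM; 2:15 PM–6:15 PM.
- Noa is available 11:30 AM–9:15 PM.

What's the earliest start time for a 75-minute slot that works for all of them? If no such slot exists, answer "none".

Oona free: 11:45-14:15, 18:15-19:45 (invert busy blocks within the working day).
Uma free: 09:45-15:15, 16:15-21:30 (invert busy blocks within the working day).
Erik free: 09:30-17:30, 18:00-22:00.
Finn free: 11:45-22:00 (invert busy blocks within the working day).
Ugo free: 10:45-16:15, 17:30-20:00 (invert busy blocks within the working day).
Dana free: 10:00-11:15, 11:30-14:15, 18:15-22:00 (invert busy blocks within the working day).
Noa free: 11:30-21:15.
Oona ∩ Uma: 11:45-14:15, 18:15-19:45.
Oona ∩ Uma ∩ Erik: 11:45-14:15, 18:15-19:45.
Oona ∩ Uma ∩ Erik ∩ Finn: 11:45-14:15, 18:15-19:45.
Oona ∩ Uma ∩ Erik ∩ Finn ∩ Ugo: 11:45-14:15, 18:15-19:45.
Oona ∩ Uma ∩ Erik ∩ Finn ∩ Ugo ∩ Dana: 11:45-14:15, 18:15-19:45.
Oona ∩ Uma ∩ Erik ∩ Finn ∩ Ugo ∩ Dana ∩ Noa: 11:45-14:15, 18:15-19:45.
Those are the intersection windows.
The first common window of at least 75 minutes is 11:45-14:15, so the earliest start is 11:45.

11:45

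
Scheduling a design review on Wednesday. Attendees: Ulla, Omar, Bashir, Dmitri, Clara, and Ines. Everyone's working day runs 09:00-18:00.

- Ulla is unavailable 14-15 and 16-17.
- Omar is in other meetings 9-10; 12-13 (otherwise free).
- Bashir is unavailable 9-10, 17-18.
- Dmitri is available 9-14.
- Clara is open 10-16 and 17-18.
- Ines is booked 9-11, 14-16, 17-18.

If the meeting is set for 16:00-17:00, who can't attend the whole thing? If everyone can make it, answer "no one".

Ulla free: 09:00-14:00, 15:00-16:00, 17:00-18:00 (invert busy blocks within the working day).
Omar free: 10:00-12:00, 13:00-18:00 (invert busy blocks within the working day).
Bashir free: 10:00-17:00 (invert busy blocks within the working day).
Dmitri free: 09:00-14:00.
Clara free: 10:00-16:00, 17:00-18:00.
Ines free: 11:00-14:00, 16:00-17:00 (invert busy blocks within the working day).
Ulla: not fully free for 16:00-17:00. Omar: free for 16:00-17:00. Bashir: free for 16:00-17:00. Dmitri: not fully free for 16:00-17:00. Clara: not fully free for 16:00-17:00. Ines: free for 16:00-17:00.

Clara, Dmitri, Ulla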